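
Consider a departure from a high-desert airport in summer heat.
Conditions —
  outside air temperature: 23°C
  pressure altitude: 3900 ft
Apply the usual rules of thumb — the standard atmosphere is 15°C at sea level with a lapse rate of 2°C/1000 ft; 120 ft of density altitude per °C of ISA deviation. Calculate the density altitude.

5796 ft

ISA temperature at 3900 ft = 15 − 2 × (3900/1000) = 7.2°C.
ISA deviation = 23 − 7.2 = +15.8°C.
Density altitude = 3900 + 120 × (15.8) = 3900 + (+1896) = 5796 ft.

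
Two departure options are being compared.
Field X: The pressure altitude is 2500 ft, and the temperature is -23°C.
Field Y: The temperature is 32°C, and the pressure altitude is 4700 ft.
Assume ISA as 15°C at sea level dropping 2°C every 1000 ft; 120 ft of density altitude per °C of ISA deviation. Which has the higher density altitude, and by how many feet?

Field Y by 9328 ft

Field X: ISA temp = 10°C, deviation -33°C, DA = 2500 + 120 × (-33) = -1460 ft.
Field Y: ISA temp = 5.6°C, deviation +26.4°C, DA = 4700 + 120 × 26.4 = 7868 ft.
Field Y is higher by 7868 − (-1460) = 9328 ft.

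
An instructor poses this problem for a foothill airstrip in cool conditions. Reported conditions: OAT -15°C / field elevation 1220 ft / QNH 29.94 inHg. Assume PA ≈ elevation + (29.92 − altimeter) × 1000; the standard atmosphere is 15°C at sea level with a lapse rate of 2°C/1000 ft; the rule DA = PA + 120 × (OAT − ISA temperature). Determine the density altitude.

Pressure altitude = 1220 + (29.92 − 29.94) × 1000 = 1220 + (-20) = 1200 ft.
ISA temperature at 1200 ft = 15 − 2 × (1200/1000) = 12.6°C.
ISA deviation = -15 − 12.6 = -27.6°C.
Density altitude = 1200 + 120 × (-27.6) = -2112 ft.

-2112 ft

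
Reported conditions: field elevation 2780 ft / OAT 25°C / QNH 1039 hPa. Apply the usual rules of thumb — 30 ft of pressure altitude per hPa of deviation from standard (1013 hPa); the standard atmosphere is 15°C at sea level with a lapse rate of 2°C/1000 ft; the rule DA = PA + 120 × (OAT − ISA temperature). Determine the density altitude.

Pressure altitude = 2780 + (1013 − 1039) × 30 = 2780 + (-780) = 2000 ft.
ISA temperature at 2000 ft = 15 − 2 × (2000/1000) = 11°C.
ISA deviation = 25 − 11 = +14°C.
Density altitude = 2000 + 120 × (14) = 3680 ft.

3680 ft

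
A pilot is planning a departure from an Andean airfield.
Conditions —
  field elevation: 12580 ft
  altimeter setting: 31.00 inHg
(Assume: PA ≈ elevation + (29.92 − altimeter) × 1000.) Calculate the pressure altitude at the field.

11500 ft

Pressure correction = (29.92 − 31.00) × 1000 = -1080 ft.
Pressure altitude = 12580 + (-1080) = 11500 ft.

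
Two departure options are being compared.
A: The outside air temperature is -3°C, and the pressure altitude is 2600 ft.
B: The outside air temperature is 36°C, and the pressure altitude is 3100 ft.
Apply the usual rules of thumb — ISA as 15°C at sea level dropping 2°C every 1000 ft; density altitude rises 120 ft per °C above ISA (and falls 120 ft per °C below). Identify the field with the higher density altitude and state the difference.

A: ISA temp = 9.8°C, deviation -12.8°C, DA = 2600 + 120 × (-12.8) = 1064 ft.
B: ISA temp = 8.8°C, deviation +27.2°C, DA = 3100 + 120 × 27.2 = 6364 ft.
B is higher by 6364 − 1064 = 5300 ft.

B by 5300 ft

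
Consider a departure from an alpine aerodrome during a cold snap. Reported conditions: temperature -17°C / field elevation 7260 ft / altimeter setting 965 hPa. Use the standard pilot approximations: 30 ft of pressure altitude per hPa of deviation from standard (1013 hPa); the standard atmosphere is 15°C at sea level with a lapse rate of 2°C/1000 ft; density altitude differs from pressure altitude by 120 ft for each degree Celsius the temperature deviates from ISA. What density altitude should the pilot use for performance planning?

6948 ft

Pressure altitude = 7260 + (1013 − 965) × 30 = 7260 + (+1440) = 8700 ft.
ISA temperature at 8700 ft = 15 − 2 × (8700/1000) = -2.4°C.
ISA deviation = -17 − (-2.4) = -14.6°C.
Density altitude = 8700 + 120 × (-14.6) = 6948 ft.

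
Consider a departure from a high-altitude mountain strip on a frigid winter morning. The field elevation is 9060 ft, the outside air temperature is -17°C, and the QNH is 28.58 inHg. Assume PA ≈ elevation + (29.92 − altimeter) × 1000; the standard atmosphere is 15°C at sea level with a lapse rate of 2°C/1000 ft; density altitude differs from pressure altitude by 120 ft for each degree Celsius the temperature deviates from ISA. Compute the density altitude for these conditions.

Pressure altitude = 9060 + (29.92 − 28.58) × 1000 = 9060 + (+1340) = 10400 ft.
ISA temperature at 10400 ft = 15 − 2 × (10400/1000) = -5.8°C.
ISA deviation = -17 − (-5.8) = -11.2°C.
Density altitude = 10400 + 120 × (-11.2) = 9056 ft.

9056 ft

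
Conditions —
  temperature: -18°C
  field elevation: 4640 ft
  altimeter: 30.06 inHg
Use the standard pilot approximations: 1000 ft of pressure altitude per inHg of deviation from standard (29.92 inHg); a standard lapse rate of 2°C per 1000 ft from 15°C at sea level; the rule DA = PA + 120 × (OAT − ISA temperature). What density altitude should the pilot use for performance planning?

1620 ft

Pressure altitude = 4640 + (29.92 − 30.06) × 1000 = 4640 + (-140) = 4500 ft.
ISA temperature at 4500 ft = 15 − 2 × (4500/1000) = 6°C.
ISA deviation = -18 − 6 = -24°C.
Density altitude = 4500 + 120 × (-24) = 1620 ft.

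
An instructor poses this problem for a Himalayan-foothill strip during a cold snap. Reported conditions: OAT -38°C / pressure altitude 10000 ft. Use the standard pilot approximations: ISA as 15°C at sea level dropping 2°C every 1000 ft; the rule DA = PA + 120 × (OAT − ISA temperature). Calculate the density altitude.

6040 ft

ISA temperature at 10000 ft = 15 − 2 × (10000/1000) = -5°C.
ISA deviation = -38 − (-5) = -33°C.
Density altitude = 10000 + 120 × (-33) = 10000 + (-3960) = 6040 ft.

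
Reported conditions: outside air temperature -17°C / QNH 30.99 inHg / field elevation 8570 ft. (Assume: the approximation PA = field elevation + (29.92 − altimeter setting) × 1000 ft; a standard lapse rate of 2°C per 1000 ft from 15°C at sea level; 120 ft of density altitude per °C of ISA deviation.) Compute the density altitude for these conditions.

Pressure altitude = 8570 + (29.92 − 30.99) × 1000 = 8570 + (-1070) = 7500 ft.
ISA temperature at 7500 ft = 15 − 2 × (7500/1000) = 0°C.
ISA deviation = -17 − 0 = -17°C.
Density altitude = 7500 + 120 × (-17) = 5460 ft.

5460 ft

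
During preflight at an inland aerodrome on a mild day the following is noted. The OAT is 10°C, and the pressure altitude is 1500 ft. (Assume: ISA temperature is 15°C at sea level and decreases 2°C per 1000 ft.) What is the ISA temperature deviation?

ISA temperature at 1500 ft = 15 − 2 × (1500/1000) = 12°C.
Deviation = OAT − ISA = 10 − 12 = -2°C.

ISA-2°C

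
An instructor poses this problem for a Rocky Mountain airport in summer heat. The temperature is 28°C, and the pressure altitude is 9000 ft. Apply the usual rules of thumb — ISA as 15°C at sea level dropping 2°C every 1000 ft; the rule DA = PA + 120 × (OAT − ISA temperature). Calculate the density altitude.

12720 ft

ISA temperature at 9000 ft = 15 − 2 × (9000/1000) = -3°C.
ISA deviation = 28 − (-3) = +31°C.
Density altitude = 9000 + 120 × (31) = 9000 + (+3720) = 12720 ft.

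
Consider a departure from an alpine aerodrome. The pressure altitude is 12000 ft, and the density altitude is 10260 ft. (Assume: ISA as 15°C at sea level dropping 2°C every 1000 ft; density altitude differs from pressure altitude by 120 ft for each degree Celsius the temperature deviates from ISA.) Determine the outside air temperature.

-23.5°C

Density altitude − pressure altitude = 10260 − 12000 = -1740 ft.
At 120 ft/°C that is an ISA deviation of -1740/120 = -14.5°C.
ISA temperature at 12000 ft = 15 − 2 × (12000/1000) = -9°C.
OAT = ISA + deviation = -9 + (-14.5) = -23.5°C.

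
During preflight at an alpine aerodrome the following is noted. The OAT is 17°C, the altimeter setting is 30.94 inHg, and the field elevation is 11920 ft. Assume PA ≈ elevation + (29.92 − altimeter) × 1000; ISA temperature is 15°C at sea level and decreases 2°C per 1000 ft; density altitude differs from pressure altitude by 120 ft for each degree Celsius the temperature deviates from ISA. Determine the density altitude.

Pressure altitude = 11920 + (29.92 − 30.94) × 1000 = 11920 + (-1020) = 10900 ft.
ISA temperature at 10900 ft = 15 − 2 × (10900/1000) = -6.8°C.
ISA deviation = 17 − (-6.8) = +23.8°C.
Density altitude = 10900 + 120 × (23.8) = 13756 ft.

13756 ft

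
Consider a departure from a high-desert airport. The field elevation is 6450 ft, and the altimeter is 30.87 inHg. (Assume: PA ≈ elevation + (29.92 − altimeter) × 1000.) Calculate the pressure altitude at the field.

5500 ft

Pressure correction = (29.92 − 30.87) × 1000 = -950 ft.
Pressure altitude = 6450 + (-950) = 5500 ft.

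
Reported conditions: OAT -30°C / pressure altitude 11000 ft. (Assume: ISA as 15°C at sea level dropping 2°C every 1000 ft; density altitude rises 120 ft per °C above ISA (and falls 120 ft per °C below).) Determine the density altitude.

ISA temperature at 11000 ft = 15 − 2 × (11000/1000) = -7°C.
ISA deviation = -30 − (-7) = -23°C.
Density altitude = 11000 + 120 × (-23) = 11000 + (-2760) = 8240 ft.

8240 ft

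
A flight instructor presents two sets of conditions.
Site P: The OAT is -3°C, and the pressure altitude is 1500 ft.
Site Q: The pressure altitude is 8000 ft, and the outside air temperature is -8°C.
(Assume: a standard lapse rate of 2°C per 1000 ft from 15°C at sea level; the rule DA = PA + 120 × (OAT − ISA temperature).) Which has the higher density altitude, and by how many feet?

Site Q by 7460 ft

Site P: ISA temp = 12°C, deviation -15°C, DA = 1500 + 120 × (-15) = -300 ft.
Site Q: ISA temp = -1°C, deviation -7°C, DA = 8000 + 120 × (-7) = 7160 ft.
Site Q is higher by 7160 − (-300) = 7460 ft.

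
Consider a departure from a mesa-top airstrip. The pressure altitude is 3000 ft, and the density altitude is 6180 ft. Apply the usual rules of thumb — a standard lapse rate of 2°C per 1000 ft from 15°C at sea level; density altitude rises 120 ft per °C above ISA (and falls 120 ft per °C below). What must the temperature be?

Density altitude − pressure altitude = 6180 − 3000 = +3180 ft.
At 120 ft/°C that is an ISA deviation of 3180/120 = +26.5°C.
ISA temperature at 3000 ft = 15 − 2 × (3000/1000) = 9°C.
OAT = ISA + deviation = 9 + (+26.5) = 35.5°C.

35.5°C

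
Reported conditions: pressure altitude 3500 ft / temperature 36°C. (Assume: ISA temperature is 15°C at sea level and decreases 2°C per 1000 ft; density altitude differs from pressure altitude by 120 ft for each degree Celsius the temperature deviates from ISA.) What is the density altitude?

6860 ft

ISA temperature at 3500 ft = 15 − 2 × (3500/1000) = 8°C.
ISA deviation = 36 − 8 = +28°C.
Density altitude = 3500 + 120 × (28) = 3500 + (+3360) = 6860 ft.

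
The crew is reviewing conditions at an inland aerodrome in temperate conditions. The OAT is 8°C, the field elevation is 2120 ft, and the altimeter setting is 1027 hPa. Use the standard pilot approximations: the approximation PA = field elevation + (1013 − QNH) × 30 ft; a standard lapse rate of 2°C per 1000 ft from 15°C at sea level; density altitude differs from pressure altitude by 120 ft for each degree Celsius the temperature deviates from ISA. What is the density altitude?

Pressure altitude = 2120 + (1013 − 1027) × 30 = 2120 + (-420) = 1700 ft.
ISA temperature at 1700 ft = 15 − 2 × (1700/1000) = 11.6°C.
ISA deviation = 8 − 11.6 = -3.6°C.
Density altitude = 1700 + 120 × (-3.6) = 1268 ft.

1268 ft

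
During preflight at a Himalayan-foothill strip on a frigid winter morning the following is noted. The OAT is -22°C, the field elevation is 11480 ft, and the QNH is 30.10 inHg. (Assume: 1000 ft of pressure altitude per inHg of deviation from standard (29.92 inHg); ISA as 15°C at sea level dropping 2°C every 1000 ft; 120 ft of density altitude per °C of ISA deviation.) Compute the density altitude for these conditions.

9572 ft

Pressure altitude = 11480 + (29.92 − 30.10) × 1000 = 11480 + (-180) = 11300 ft.
ISA temperature at 11300 ft = 15 − 2 × (11300/1000) = -7.6°C.
ISA deviation = -22 − (-7.6) = -14.4°C.
Density altitude = 11300 + 120 × (-14.4) = 9572 ft.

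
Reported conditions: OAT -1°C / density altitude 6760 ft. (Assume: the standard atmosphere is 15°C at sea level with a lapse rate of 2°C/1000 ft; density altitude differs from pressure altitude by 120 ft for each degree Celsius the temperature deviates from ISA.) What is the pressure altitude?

7000 ft

DA = PA + 120 × (OAT − (15 − 2·PA/1000)) = PA + 120·OAT − 1800 + 0.24·PA = 1.24·PA + 120·OAT − 1800.
So 1.24·PA = 6760 − 120 × (-1) + 1800 = 8680.
PA = 8680 / 1.24 = 7000 ft.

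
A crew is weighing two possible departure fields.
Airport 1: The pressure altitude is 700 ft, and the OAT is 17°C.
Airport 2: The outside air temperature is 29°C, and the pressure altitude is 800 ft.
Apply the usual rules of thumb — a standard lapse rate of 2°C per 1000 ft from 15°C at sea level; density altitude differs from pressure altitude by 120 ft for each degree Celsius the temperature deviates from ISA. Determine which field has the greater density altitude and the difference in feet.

Airport 1: ISA temp = 13.6°C, deviation +3.4°C, DA = 700 + 120 × 3.4 = 1108 ft.
Airport 2: ISA temp = 13.4°C, deviation +15.6°C, DA = 800 + 120 × 15.6 = 2672 ft.
Airport 2 is higher by 2672 − 1108 = 1564 ft.

Airport 2 by 1564 ft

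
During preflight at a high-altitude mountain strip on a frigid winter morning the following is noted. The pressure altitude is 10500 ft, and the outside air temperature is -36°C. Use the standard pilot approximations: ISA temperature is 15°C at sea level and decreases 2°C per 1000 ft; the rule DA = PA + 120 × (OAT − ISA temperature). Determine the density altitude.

6900 ft

ISA temperature at 10500 ft = 15 − 2 × (10500/1000) = -6°C.
ISA deviation = -36 − (-6) = -30°C.
Density altitude = 10500 + 120 × (-30) = 10500 + (-3600) = 6900 ft.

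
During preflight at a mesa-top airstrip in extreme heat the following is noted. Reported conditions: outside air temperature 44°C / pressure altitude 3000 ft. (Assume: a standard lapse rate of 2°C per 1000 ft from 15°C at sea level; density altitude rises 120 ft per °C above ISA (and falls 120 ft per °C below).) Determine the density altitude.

7200 ft

ISA temperature at 3000 ft = 15 − 2 × (3000/1000) = 9°C.
ISA deviation = 44 − 9 = +35°C.
Density altitude = 3000 + 120 × (35) = 3000 + (+4200) = 7200 ft.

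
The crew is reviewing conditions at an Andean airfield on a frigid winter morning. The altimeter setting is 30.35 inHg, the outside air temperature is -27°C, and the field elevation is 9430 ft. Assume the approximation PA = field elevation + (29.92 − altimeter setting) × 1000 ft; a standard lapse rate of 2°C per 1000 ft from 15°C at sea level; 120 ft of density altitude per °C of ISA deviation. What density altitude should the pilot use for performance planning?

Pressure altitude = 9430 + (29.92 − 30.35) × 1000 = 9430 + (-430) = 9000 ft.
ISA temperature at 9000 ft = 15 − 2 × (9000/1000) = -3°C.
ISA deviation = -27 − (-3) = -24°C.
Density altitude = 9000 + 120 × (-24) = 6120 ft.

6120 ft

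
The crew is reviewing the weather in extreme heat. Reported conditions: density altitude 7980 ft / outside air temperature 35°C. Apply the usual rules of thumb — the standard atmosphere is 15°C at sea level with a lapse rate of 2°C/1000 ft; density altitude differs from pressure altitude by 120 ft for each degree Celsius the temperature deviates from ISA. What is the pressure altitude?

4500 ft

DA = PA + 120 × (OAT − (15 − 2·PA/1000)) = PA + 120·OAT − 1800 + 0.24·PA = 1.24·PA + 120·OAT − 1800.
So 1.24·PA = 7980 − 120 × 35 + 1800 = 5580.
PA = 5580 / 1.24 = 4500 ft.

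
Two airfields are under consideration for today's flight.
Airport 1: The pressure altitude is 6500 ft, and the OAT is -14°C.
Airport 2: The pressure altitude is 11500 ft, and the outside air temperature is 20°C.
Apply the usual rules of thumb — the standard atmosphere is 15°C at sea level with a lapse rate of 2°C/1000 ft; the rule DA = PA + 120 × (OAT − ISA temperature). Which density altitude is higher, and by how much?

Airport 2 by 10280 ft

Airport 1: ISA temp = 2°C, deviation -16°C, DA = 6500 + 120 × (-16) = 4580 ft.
Airport 2: ISA temp = -8°C, deviation +28°C, DA = 11500 + 120 × 28 = 14860 ft.
Airport 2 is higher by 14860 − 4580 = 10280 ft.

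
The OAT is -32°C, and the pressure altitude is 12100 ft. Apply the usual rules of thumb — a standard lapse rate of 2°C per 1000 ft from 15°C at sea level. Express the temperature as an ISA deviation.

ISA temperature at 12100 ft = 15 − 2 × (12100/1000) = -9.2°C.
Deviation = OAT − ISA = -32 − (-9.2) = -22.8°C.

ISA-22.8°C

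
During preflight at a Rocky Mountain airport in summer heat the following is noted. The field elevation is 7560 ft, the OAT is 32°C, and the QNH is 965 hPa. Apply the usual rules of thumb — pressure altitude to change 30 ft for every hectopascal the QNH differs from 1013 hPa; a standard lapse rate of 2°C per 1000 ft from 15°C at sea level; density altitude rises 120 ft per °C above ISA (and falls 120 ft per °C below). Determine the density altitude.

13200 ft

Pressure altitude = 7560 + (1013 − 965) × 30 = 7560 + (+1440) = 9000 ft.
ISA temperature at 9000 ft = 15 − 2 × (9000/1000) = -3°C.
ISA deviation = 32 − (-3) = +35°C.
Density altitude = 9000 + 120 × (35) = 13200 ft.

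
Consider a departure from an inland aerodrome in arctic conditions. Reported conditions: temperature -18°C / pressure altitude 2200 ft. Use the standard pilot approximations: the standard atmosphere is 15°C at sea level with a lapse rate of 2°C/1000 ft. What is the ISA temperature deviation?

ISA temperature at 2200 ft = 15 − 2 × (2200/1000) = 10.6°C.
Deviation = OAT − ISA = -18 − 10.6 = -28.6°C.

ISA-28.6°C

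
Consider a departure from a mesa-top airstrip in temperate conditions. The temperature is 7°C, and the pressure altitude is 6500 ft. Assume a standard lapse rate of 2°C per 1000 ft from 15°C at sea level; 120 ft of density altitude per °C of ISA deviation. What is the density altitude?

ISA temperature at 6500 ft = 15 − 2 × (6500/1000) = 2°C.
ISA deviation = 7 − 2 = +5°C.
Density altitude = 6500 + 120 × (5) = 6500 + (+600) = 7100 ft.

7100 ft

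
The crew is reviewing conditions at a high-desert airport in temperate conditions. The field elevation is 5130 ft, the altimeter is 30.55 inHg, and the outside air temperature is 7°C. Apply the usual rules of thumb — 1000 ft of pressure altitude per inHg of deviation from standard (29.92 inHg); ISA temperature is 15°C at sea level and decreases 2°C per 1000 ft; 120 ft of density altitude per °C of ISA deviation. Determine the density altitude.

4620 ft

Pressure altitude = 5130 + (29.92 − 30.55) × 1000 = 5130 + (-630) = 4500 ft.
ISA temperature at 4500 ft = 15 − 2 × (4500/1000) = 6°C.
ISA deviation = 7 − 6 = +1°C.
Density altitude = 4500 + 120 × (1) = 4620 ft.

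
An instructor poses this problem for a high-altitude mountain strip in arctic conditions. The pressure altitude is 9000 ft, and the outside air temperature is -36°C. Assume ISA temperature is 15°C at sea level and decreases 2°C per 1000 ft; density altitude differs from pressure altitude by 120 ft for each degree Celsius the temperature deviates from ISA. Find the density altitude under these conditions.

ISA temperature at 9000 ft = 15 − 2 × (9000/1000) = -3°C.
ISA deviation = -36 − (-3) = -33°C.
Density altitude = 9000 + 120 × (-33) = 9000 + (-3960) = 5040 ft.

5040 ft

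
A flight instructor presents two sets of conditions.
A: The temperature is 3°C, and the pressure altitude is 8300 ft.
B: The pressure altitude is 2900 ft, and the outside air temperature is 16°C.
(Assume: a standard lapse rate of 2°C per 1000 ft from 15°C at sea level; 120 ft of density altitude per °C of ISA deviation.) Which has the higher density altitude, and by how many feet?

A: ISA temp = -1.6°C, deviation +4.6°C, DA = 8300 + 120 × 4.6 = 8852 ft.
B: ISA temp = 9.2°C, deviation +6.8°C, DA = 2900 + 120 × 6.8 = 3716 ft.
A is higher by 8852 − 3716 = 5136 ft.

A by 5136 ft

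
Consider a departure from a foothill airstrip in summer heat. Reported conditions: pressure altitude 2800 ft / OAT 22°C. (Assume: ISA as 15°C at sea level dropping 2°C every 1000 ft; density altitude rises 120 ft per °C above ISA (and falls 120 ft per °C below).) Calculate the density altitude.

4312 ft

ISA temperature at 2800 ft = 15 − 2 × (2800/1000) = 9.4°C.
ISA deviation = 22 − 9.4 = +12.6°C.
Density altitude = 2800 + 120 × (12.6) = 2800 + (+1512) = 4312 ft.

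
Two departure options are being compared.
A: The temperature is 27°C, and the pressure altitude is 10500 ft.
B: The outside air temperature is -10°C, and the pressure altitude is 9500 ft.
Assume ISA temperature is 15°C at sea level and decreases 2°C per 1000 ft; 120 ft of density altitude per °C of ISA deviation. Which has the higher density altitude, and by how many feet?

A: ISA temp = -6°C, deviation +33°C, DA = 10500 + 120 × 33 = 14460 ft.
B: ISA temp = -4°C, deviation -6°C, DA = 9500 + 120 × (-6) = 8780 ft.
A is higher by 14460 − 8780 = 5680 ft.

A by 5680 ft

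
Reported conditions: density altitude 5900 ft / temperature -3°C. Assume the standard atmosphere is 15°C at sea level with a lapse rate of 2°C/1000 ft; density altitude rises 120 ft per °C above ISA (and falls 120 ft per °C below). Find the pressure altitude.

DA = PA + 120 × (OAT − (15 − 2·PA/1000)) = PA + 120·OAT − 1800 + 0.24·PA = 1.24·PA + 120·OAT − 1800.
So 1.24·PA = 5900 − 120 × (-3) + 1800 = 8060.
PA = 8060 / 1.24 = 6500 ft.

6500 ft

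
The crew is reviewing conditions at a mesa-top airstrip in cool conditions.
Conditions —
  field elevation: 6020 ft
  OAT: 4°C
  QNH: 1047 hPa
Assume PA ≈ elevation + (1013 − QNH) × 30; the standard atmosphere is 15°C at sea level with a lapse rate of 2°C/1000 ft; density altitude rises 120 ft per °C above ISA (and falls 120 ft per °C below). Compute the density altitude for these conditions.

4880 ft

Pressure altitude = 6020 + (1013 − 1047) × 30 = 6020 + (-1020) = 5000 ft.
ISA temperature at 5000 ft = 15 − 2 × (5000/1000) = 5°C.
ISA deviation = 4 − 5 = -1°C.
Density altitude = 5000 + 120 × (-1) = 4880 ft.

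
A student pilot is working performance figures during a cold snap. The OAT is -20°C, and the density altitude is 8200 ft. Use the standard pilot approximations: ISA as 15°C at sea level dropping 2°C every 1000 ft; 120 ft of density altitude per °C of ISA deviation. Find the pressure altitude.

10000 ft

DA = PA + 120 × (OAT − (15 − 2·PA/1000)) = PA + 120·OAT − 1800 + 0.24·PA = 1.24·PA + 120·OAT − 1800.
So 1.24·PA = 8200 − 120 × (-20) + 1800 = 12400.
PA = 12400 / 1.24 = 10000 ft.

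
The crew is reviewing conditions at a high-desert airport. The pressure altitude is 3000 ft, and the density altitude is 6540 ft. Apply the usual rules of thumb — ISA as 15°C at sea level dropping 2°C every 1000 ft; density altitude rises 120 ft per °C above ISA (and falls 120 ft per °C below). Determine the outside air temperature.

38.5°C

Density altitude − pressure altitude = 6540 − 3000 = +3540 ft.
At 120 ft/°C that is an ISA deviation of 3540/120 = +29.5°C.
ISA temperature at 3000 ft = 15 − 2 × (3000/1000) = 9°C.
OAT = ISA + deviation = 9 + (+29.5) = 38.5°C.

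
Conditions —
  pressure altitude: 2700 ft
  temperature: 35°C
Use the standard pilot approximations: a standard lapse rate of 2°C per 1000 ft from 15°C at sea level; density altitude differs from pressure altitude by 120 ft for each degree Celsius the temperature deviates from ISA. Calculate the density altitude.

ISA temperature at 2700 ft = 15 − 2 × (2700/1000) = 9.6°C.
ISA deviation = 35 − 9.6 = +25.4°C.
Density altitude = 2700 + 120 × (25.4) = 2700 + (+3048) = 5748 ft.

5748 ft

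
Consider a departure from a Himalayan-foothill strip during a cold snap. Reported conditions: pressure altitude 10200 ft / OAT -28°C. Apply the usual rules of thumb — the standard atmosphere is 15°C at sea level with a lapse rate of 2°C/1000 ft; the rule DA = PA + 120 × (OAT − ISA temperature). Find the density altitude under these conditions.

7488 ft

ISA temperature at 10200 ft = 15 − 2 × (10200/1000) = -5.4°C.
ISA deviation = -28 − (-5.4) = -22.6°C.
Density altitude = 10200 + 120 × (-22.6) = 10200 + (-2712) = 7488 ft.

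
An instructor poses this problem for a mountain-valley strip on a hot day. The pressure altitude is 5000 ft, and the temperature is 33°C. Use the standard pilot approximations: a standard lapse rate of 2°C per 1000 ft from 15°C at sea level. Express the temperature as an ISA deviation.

ISA temperature at 5000 ft = 15 − 2 × (5000/1000) = 5°C.
Deviation = OAT − ISA = 33 − 5 = +28°C.

ISA+28°C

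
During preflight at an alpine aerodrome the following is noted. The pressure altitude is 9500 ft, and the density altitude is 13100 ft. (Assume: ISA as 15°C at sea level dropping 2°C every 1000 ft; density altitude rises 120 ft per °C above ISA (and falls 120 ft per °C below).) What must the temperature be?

Density altitude − pressure altitude = 13100 − 9500 = +3600 ft.
At 120 ft/°C that is an ISA deviation of 3600/120 = +30°C.
ISA temperature at 9500 ft = 15 − 2 × (9500/1000) = -4°C.
OAT = ISA + deviation = -4 + (+30) = 26°C.

26°C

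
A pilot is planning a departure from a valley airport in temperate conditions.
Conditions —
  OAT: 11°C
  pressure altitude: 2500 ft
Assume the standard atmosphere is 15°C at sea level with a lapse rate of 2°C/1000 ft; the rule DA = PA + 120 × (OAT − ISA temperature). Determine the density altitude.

ISA temperature at 2500 ft = 15 − 2 × (2500/1000) = 10°C.
ISA deviation = 11 − 10 = +1°C.
Density altitude = 2500 + 120 × (1) = 2500 + (+120) = 2620 ft.

2620 ft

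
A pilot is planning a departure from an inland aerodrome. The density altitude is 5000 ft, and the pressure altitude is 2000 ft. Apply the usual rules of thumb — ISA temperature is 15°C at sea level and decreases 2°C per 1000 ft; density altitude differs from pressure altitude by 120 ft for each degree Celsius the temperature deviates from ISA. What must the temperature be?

Density altitude − pressure altitude = 5000 − 2000 = +3000 ft.
At 120 ft/°C that is an ISA deviation of 3000/120 = +25°C.
ISA temperature at 2000 ft = 15 − 2 × (2000/1000) = 11°C.
OAT = ISA + deviation = 11 + (+25) = 36°C.

36°C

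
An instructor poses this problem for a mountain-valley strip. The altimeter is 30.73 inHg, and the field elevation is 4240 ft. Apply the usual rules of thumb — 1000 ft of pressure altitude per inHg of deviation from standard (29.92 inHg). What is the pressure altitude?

Pressure correction = (29.92 − 30.73) × 1000 = -810 ft.
Pressure altitude = 4240 + (-810) = 3430 ft.

3430 ft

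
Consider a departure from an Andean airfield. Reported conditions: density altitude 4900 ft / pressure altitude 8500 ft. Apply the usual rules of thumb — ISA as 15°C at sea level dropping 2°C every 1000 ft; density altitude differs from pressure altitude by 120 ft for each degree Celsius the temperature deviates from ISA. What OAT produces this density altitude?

-32°C

Density altitude − pressure altitude = 4900 − 8500 = -3600 ft.
At 120 ft/°C that is an ISA deviation of -3600/120 = -30°C.
ISA temperature at 8500 ft = 15 − 2 × (8500/1000) = -2°C.
OAT = ISA + deviation = -2 + (-30) = -32°C.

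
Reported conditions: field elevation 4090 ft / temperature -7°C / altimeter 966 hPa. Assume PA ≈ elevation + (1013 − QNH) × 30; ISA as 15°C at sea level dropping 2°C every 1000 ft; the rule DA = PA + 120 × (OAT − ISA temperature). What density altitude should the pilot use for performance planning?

4180 ft

Pressure altitude = 4090 + (1013 − 966) × 30 = 4090 + (+1410) = 5500 ft.
ISA temperature at 5500 ft = 15 − 2 × (5500/1000) = 4°C.
ISA deviation = -7 − 4 = -11°C.
Density altitude = 5500 + 120 × (-11) = 4180 ft.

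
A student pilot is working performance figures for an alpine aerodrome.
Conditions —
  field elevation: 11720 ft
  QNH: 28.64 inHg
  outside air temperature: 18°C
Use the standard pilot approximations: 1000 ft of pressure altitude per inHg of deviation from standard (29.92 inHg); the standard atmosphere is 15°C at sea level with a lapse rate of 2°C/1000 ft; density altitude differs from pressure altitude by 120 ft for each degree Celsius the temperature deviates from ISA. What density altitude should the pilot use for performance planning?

16480 ft

Pressure altitude = 11720 + (29.92 − 28.64) × 1000 = 11720 + (+1280) = 13000 ft.
ISA temperature at 13000 ft = 15 − 2 × (13000/1000) = -11°C.
ISA deviation = 18 − (-11) = +29°C.
Density altitude = 13000 + 120 × (29) = 16480 ft.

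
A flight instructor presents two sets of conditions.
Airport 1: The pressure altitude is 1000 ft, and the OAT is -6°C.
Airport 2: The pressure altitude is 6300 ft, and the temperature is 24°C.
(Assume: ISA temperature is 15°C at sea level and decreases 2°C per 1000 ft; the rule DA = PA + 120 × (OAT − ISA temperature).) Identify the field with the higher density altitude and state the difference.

Airport 1: ISA temp = 13°C, deviation -19°C, DA = 1000 + 120 × (-19) = -1280 ft.
Airport 2: ISA temp = 2.4°C, deviation +21.6°C, DA = 6300 + 120 × 21.6 = 8892 ft.
Airport 2 is higher by 8892 − (-1280) = 10172 ft.

Airport 2 by 10172 ft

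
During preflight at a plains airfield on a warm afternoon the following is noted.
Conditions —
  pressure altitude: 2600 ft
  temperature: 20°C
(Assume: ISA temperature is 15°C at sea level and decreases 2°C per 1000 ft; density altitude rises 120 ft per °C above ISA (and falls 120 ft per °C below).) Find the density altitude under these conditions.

3824 ft

ISA temperature at 2600 ft = 15 − 2 × (2600/1000) = 9.8°C.
ISA deviation = 20 − 9.8 = +10.2°C.
Density altitude = 2600 + 120 × (10.2) = 2600 + (+1224) = 3824 ft.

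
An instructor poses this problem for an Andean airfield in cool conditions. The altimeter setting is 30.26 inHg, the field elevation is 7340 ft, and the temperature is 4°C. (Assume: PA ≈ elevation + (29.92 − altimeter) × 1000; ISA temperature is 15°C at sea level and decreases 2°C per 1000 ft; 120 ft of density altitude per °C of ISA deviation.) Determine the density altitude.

Pressure altitude = 7340 + (29.92 − 30.26) × 1000 = 7340 + (-340) = 7000 ft.
ISA temperature at 7000 ft = 15 − 2 × (7000/1000) = 1°C.
ISA deviation = 4 − 1 = +3°C.
Density altitude = 7000 + 120 × (3) = 7360 ft.

7360 ft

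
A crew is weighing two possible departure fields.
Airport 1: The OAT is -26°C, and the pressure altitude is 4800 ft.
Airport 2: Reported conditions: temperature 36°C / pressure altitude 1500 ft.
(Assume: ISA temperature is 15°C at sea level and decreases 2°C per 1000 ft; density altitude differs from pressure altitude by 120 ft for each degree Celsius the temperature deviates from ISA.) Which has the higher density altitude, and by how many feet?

Airport 2 by 3348 ft

Airport 1: ISA temp = 5.4°C, deviation -31.4°C, DA = 4800 + 120 × (-31.4) = 1032 ft.
Airport 2: ISA temp = 12°C, deviation +24°C, DA = 1500 + 120 × 24 = 4380 ft.
Airport 2 is higher by 4380 − 1032 = 3348 ft.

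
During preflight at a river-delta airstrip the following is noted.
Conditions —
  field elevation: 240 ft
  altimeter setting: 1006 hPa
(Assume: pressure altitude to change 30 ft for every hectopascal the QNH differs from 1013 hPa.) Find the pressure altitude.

450 ft

Pressure correction = (1013 − 1006) × 30 = +210 ft.
Pressure altitude = 240 + (+210) = 450 ft.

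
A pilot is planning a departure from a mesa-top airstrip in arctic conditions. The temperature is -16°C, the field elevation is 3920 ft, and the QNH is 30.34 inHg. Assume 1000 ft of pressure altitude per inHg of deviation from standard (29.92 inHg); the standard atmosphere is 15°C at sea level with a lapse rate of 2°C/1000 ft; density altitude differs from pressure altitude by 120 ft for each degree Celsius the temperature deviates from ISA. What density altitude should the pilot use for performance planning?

620 ft

Pressure altitude = 3920 + (29.92 − 30.34) × 1000 = 3920 + (-420) = 3500 ft.
ISA temperature at 3500 ft = 15 − 2 × (3500/1000) = 8°C.
ISA deviation = -16 − 8 = -24°C.
Density altitude = 3500 + 120 × (-24) = 620 ft.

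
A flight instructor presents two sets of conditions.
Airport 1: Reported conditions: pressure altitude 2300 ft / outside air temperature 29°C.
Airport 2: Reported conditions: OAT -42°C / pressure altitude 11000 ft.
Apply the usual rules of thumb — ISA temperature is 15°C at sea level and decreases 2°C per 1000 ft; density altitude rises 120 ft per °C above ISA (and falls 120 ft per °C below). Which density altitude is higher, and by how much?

Airport 1: ISA temp = 10.4°C, deviation +18.6°C, DA = 2300 + 120 × 18.6 = 4532 ft.
Airport 2: ISA temp = -7°C, deviation -35°C, DA = 11000 + 120 × (-35) = 6800 ft.
Airport 2 is higher by 6800 − 4532 = 2268 ft.

Airport 2 by 2268 ft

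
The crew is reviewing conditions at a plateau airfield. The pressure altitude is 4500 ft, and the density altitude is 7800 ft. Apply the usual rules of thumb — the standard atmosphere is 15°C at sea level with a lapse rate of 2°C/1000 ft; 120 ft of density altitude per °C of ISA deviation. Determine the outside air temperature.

Density altitude − pressure altitude = 7800 − 4500 = +3300 ft.
At 120 ft/°C that is an ISA deviation of 3300/120 = +27.5°C.
ISA temperature at 4500 ft = 15 − 2 × (4500/1000) = 6°C.
OAT = ISA + deviation = 6 + (+27.5) = 33.5°C.

33.5°C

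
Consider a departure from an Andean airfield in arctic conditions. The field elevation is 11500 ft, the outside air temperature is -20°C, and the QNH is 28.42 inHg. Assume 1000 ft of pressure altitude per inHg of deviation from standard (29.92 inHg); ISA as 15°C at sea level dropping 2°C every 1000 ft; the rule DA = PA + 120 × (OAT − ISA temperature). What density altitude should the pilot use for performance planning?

Pressure altitude = 11500 + (29.92 − 28.42) × 1000 = 11500 + (+1500) = 13000 ft.
ISA temperature at 13000 ft = 15 − 2 × (13000/1000) = -11°C.
ISA deviation = -20 − (-11) = -9°C.
Density altitude = 13000 + 120 × (-9) = 11920 ft.

11920 ft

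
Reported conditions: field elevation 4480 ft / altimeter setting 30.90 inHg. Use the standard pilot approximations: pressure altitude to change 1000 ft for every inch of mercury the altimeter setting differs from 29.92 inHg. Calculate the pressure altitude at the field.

Pressure correction = (29.92 − 30.90) × 1000 = -980 ft.
Pressure altitude = 4480 + (-980) = 3500 ft.

3500 ft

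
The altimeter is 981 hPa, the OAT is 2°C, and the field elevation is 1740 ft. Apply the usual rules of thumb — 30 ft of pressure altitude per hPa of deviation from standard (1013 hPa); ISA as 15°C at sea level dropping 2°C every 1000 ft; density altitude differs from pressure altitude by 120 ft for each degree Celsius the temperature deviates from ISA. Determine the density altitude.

1788 ft

Pressure altitude = 1740 + (1013 − 981) × 30 = 1740 + (+960) = 2700 ft.
ISA temperature at 2700 ft = 15 − 2 × (2700/1000) = 9.6°C.
ISA deviation = 2 − 9.6 = -7.6°C.
Density altitude = 2700 + 120 × (-7.6) = 1788 ft.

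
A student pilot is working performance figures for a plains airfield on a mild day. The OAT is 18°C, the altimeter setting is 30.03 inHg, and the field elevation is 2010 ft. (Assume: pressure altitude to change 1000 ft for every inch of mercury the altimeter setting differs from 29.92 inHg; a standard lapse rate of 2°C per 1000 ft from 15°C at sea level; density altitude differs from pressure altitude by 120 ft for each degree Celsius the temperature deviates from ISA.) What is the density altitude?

Pressure altitude = 2010 + (29.92 − 30.03) × 1000 = 2010 + (-110) = 1900 ft.
ISA temperature at 1900 ft = 15 − 2 × (1900/1000) = 11.2°C.
ISA deviation = 18 − 11.2 = +6.8°C.
Density altitude = 1900 + 120 × (6.8) = 2716 ft.

2716 ft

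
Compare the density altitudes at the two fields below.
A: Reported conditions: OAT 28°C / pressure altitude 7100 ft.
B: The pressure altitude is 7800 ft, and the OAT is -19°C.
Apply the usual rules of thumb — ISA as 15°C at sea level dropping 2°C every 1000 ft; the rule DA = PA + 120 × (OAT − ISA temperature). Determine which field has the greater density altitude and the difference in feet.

A by 4772 ft

A: ISA temp = 0.8°C, deviation +27.2°C, DA = 7100 + 120 × 27.2 = 10364 ft.
B: ISA temp = -0.6°C, deviation -18.4°C, DA = 7800 + 120 × (-18.4) = 5592 ft.
A is higher by 10364 − 5592 = 4772 ft.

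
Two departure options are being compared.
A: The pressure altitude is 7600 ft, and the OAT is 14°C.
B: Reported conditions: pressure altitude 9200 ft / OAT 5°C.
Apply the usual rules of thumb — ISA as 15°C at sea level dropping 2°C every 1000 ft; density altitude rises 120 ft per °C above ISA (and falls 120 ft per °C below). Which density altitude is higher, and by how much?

B by 904 ft

A: ISA temp = -0.2°C, deviation +14.2°C, DA = 7600 + 120 × 14.2 = 9304 ft.
B: ISA temp = -3.4°C, deviation +8.4°C, DA = 9200 + 120 × 8.4 = 10208 ft.
B is higher by 10208 − 9304 = 904 ft.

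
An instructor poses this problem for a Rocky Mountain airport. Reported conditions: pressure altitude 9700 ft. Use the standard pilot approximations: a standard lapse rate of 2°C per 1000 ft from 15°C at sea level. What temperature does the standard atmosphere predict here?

ISA temperature = 15 − 2 × (9700/1000) = 15 − 19.4 = -4.4°C.

-4.4°C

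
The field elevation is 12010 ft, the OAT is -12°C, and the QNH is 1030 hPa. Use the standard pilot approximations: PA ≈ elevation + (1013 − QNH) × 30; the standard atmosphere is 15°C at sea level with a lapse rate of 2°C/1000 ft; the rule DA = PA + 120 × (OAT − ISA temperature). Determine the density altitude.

11020 ft

Pressure altitude = 12010 + (1013 − 1030) × 30 = 12010 + (-510) = 11500 ft.
ISA temperature at 11500 ft = 15 − 2 × (11500/1000) = -8°C.
ISA deviation = -12 − (-8) = -4°C.
Density altitude = 11500 + 120 × (-4) = 11020 ft.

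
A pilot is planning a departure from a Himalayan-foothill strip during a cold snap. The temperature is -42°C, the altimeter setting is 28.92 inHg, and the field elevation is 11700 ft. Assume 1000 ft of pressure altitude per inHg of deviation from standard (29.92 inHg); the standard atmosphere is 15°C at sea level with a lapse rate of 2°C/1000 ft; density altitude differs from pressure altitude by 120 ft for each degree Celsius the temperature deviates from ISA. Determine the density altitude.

8908 ft

Pressure altitude = 11700 + (29.92 − 28.92) × 1000 = 11700 + (+1000) = 12700 ft.
ISA temperature at 12700 ft = 15 − 2 × (12700/1000) = -10.4°C.
ISA deviation = -42 − (-10.4) = -31.6°C.
Density altitude = 12700 + 120 × (-31.6) = 8908 ft.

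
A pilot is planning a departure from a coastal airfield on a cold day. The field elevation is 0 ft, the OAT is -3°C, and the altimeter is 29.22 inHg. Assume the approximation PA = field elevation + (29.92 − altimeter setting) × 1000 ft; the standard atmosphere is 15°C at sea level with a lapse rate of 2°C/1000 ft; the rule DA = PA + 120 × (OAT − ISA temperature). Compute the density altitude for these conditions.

Pressure altitude = 0 + (29.92 − 29.22) × 1000 = 0 + (+700) = 700 ft.
ISA temperature at 700 ft = 15 − 2 × (700/1000) = 13.6°C.
ISA deviation = -3 − 13.6 = -16.6°C.
Density altitude = 700 + 120 × (-16.6) = -1292 ft.

-1292 ft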